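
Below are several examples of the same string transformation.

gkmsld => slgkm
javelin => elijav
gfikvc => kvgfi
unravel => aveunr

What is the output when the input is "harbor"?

bohar

The transformation: delete the last character, then move the first 3 characters to the end (rotate left by 3).
"harbor" → "harbo" → "bohar".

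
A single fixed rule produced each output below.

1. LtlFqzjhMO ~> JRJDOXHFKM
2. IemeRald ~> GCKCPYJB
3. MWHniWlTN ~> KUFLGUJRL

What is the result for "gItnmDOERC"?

EGRLKBMCPA

The rule is to shift every letter 2 places backward in the alphabet (wrapping around), then convert every letter to uppercase.
Applying both steps to "gItnmDOERC": "eGrlkBMCPA", then "EGRLKBMCPA".
(Check on "MWHniWlTN": → "KUFlgUjRL" → "KUFLGUJRL" ✓)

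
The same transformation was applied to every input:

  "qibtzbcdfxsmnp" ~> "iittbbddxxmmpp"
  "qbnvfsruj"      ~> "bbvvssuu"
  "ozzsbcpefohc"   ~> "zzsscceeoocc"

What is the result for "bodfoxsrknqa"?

ooffxxrrnnaa

In each case the input is transformed by: keep every other character starting from the second (positions 2nd, 4th, 6th, ...), then double every character.
"bodfoxsrknqa" → "ofxrna" → "ooffxxrrnnaa".
(Check on "qbnvfsruj": → "bvsu" → "bbvvssuu" ✓)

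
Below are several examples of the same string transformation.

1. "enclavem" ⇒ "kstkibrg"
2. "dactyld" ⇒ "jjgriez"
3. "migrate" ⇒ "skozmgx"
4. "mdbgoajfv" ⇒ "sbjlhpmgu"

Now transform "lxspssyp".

What's happening: take characters alternately from the front and the back (1st, last, 2nd, 2nd-last, ...), then shift every letter 6 places forward in the alphabet (wrapping around).
"lxspssyp" → "lpxyssps" → "rvdeyyvy".

rvdeyyvy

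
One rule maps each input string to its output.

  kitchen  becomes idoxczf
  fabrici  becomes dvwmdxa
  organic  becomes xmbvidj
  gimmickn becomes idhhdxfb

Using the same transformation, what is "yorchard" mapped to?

The pattern: swap the first and last characters, then shift every letter 5 places backward in the alphabet (wrapping around).
For "yorchard", step one produces "dorchary"; step two turns that into "yjmxcvmt".
(Check on "kitchen": → "nitchek" → "idoxczf" ✓)

yjmxcvmt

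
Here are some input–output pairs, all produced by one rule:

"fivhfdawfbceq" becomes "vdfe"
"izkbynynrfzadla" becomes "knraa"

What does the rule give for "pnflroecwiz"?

The pattern: keep one character in every 3, starting at position 3 (positions 3rd, 6th, 9th, ...).
Applying that to "pnflroecwiz" gives "fow".

fow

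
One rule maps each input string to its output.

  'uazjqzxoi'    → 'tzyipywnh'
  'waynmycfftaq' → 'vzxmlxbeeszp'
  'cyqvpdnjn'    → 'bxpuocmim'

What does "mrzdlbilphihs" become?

lqyckahkoghgr

The rule is to shift every letter 1 place backward in the alphabet (wrapping around).
"mrzdlbilphihs" → "lqyckahkoghgr".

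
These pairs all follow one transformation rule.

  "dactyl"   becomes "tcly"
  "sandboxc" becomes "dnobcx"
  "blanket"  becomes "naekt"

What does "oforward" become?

In each case the input is transformed by: delete the first 2 characters, then swap each adjacent pair of characters (1↔2, 3↔4, ...).
"oforward" → "orward" → "roawdr".

roawdr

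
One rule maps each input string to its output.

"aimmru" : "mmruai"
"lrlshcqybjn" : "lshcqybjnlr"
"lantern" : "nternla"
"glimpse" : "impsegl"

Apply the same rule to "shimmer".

The rule is to move the first 2 characters to the end (rotate left by 2).
"shimmer" → "immersh".

immersh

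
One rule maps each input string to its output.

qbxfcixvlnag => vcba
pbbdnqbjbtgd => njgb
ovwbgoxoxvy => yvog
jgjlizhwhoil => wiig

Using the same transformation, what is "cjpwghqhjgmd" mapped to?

mjhg

Each output is the input with this applied: keep one character in every 3, starting at position 2 (positions 2nd, 5th, 8th, ...), then sort the characters into reverse alphabetical order.
On "cjpwghqhjgmd" that produces "mjhg".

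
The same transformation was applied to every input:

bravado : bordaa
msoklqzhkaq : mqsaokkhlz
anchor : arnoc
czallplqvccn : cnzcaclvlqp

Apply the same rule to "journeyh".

The transformation: take characters alternately from the front and the back (1st, last, 2nd, 2nd-last, ...), then delete the last character.
On "journeyh": the first step gives "jhoyuern", and the second then gives "jhoyuer".
(Check on "msoklqzhkaq": → "mqsaokkhlzq" → "mqsaokkhlz" ✓)

jhoyuer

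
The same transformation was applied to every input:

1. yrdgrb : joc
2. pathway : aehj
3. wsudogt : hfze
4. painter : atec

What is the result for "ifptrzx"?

In each case the input is transformed by: keep every other character starting from the first (positions 1st, 3rd, 5th, ...), then shift every letter 11 places forward in the alphabet (wrapping around).
Doing the same to "ifptrzx": "taci".

taci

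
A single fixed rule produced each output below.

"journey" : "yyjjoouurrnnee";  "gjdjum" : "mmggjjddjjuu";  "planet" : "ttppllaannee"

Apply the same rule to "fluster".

rrfflluussttee

What's happening: double every character, then move the last 2 characters to the front (rotate right by 2).
On "fluster" that produces "rrfflluussttee".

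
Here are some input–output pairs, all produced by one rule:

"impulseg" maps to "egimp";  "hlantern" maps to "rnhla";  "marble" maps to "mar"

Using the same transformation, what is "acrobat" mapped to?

What's happening: move the first 3 characters to the end (rotate left by 3), then delete the first 3 characters.
For "acrobat" the result is "tacr".

tacr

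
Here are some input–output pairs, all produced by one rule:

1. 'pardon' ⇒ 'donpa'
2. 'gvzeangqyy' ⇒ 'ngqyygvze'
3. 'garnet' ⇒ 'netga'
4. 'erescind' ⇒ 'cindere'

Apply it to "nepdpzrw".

Rule — swap the front and back halves of the string, then delete the last character.
Working it through for "nepdpzrw": intermediate "pzrwnepd", final "pzrwnep".

pzrwnep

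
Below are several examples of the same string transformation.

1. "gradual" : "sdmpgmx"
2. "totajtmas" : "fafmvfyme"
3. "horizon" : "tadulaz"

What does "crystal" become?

odkefmx

In each case the input is transformed by: shift every letter 12 places forward in the alphabet (wrapping around).
"crystal" → "odkefmx".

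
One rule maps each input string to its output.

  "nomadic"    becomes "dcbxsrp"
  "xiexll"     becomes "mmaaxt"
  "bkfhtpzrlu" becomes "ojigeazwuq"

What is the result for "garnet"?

The pattern: sort the characters into reverse alphabetical order, then shift every letter 11 places backward in the alphabet (wrapping around).
Applying both steps to "garnet": "trngea", then "igcvtp".

igcvtp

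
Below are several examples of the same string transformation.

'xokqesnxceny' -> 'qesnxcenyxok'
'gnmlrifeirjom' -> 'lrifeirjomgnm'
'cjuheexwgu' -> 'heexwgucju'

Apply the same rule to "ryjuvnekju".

Each output is the input with this applied: move the first 3 characters to the end (rotate left by 3).
For "ryjuvnekju" the result is "uvnekjuryj".

uvnekjuryj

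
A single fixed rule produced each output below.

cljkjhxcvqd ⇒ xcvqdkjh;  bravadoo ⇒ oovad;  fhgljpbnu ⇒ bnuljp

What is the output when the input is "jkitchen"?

entch

Each output is the input with this applied: delete the first 3 characters, then move the first 3 characters to the end (rotate left by 3).
Applying that to "jkitchen" gives "entch".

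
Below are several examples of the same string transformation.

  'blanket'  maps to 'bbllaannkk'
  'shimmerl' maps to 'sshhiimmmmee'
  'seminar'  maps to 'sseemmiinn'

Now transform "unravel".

The pattern: delete the last 2 characters, then double every character.
"unravel" → "unrav" → "uunnrraavv".

uunnrraavv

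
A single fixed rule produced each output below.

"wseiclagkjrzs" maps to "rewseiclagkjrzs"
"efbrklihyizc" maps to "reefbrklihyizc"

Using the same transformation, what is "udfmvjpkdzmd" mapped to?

In each case the input is transformed by: prepend "re".
"udfmvjpkdzmd" → "reudfmvjpkdzmd".

reudfmvjpkdzmd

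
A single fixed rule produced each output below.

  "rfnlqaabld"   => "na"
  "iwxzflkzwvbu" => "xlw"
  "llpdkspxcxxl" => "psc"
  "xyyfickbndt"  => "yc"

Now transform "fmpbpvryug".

pv

Rule — delete the last 3 characters, then keep one character in every 3, starting at position 3 (positions 3rd, 6th, 9th, ...).
Doing the same to "fmpbpvryug": "pv".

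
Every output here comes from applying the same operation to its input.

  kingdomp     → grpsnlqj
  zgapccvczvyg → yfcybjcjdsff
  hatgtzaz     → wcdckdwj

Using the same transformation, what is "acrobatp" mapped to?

edwsdfur

In each case the input is transformed by: swap the front and back halves of the string, then shift every letter 3 places forward in the alphabet (wrapping around).
For "acrobatp", step one produces "batpacro"; step two turns that into "edwsdfur".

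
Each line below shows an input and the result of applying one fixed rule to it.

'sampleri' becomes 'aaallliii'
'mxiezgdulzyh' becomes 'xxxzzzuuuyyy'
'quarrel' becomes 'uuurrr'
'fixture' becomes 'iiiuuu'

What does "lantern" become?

aaaeee

Looking at the pairs, the operation is to keep one character in every 3, starting at position 2 (positions 2nd, 5th, 8th, ...), then repeat every character 3 times.
For "lantern", step one produces "ae"; step two turns that into "aaaeee".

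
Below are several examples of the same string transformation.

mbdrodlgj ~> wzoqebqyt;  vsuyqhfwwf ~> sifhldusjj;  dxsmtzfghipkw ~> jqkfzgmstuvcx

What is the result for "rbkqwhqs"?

feoxdjud

The pattern: shift every letter 13 places forward in the alphabet (wrapping around) — i.e. ROT13, then move the last character to the front.
For "rbkqwhqs", step one produces "eoxdjudf"; step two turns that into "feoxdjud".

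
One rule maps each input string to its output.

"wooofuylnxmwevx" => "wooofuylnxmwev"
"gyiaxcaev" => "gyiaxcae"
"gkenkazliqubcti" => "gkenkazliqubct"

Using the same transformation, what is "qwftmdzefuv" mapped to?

qwftmdzefu

The rule is to delete the last character.
On "qwftmdzefuv" that produces "qwftmdzefu".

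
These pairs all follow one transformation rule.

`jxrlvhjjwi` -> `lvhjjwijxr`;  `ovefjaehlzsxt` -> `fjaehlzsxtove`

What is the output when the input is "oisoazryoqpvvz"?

oazryoqpvvzois

In each case the input is transformed by: move the first 3 characters to the end (rotate left by 3).
Applying that to "oisoazryoqpvvz" gives "oazryoqpvvzois".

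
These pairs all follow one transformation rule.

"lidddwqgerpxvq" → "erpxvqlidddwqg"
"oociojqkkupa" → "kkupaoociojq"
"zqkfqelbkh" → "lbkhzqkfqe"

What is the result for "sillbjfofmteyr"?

The rule is to move the first character to the end, then swap the front and back halves of the string.
On "sillbjfofmteyr": the first step gives "illbjfofmteyrs", and the second then gives "fmteyrsillbjfo".

fmteyrsillbjfo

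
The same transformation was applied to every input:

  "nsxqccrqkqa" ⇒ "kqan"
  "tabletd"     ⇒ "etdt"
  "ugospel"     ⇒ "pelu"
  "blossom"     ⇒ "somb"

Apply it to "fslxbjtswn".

swnf

In each case the input is transformed by: move the first character to the end, then keep only the last 4 characters.
Applying both steps to "fslxbjtswn": "slxbjtswnf", then "swnf".
(Check on "tabletd": → "abletdt" → "etdt" ✓)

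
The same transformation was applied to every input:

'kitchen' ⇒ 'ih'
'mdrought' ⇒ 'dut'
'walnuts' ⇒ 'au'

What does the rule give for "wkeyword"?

kwd

The rule is to keep one character in every 3, starting at position 2 (positions 2nd, 5th, 8th, ...).
So "wkeyword" becomes "kwd".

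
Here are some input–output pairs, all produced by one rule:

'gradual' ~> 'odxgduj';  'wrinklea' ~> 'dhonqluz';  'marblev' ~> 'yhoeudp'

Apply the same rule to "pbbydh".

The transformation: reverse the string, then shift every letter 3 places forward in the alphabet (wrapping around).
On "pbbydh": the first step gives "hdybbp", and the second then gives "kgbees".

kgbees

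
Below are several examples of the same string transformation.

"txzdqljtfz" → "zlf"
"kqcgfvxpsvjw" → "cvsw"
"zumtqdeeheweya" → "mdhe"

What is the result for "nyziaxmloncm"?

In each case the input is transformed by: keep one character in every 3, starting at position 3 (positions 3rd, 6th, 9th, ...).
"nyziaxmloncm" → "zxom".

zxom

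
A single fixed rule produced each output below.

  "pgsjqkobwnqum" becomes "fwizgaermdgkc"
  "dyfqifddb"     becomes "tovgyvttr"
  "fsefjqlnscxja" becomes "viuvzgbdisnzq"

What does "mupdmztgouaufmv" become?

ckftcpjwekqkvcl

The pattern: shift every letter 10 places backward in the alphabet (wrapping around).
So "mupdmztgouaufmv" becomes "ckftcpjwekqkvcl".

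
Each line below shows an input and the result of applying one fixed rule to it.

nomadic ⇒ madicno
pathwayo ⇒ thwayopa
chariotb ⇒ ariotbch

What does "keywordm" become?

Each output is the input with this applied: move the first 2 characters to the end (rotate left by 2).
Doing the same to "keywordm": "ywordmke".

ywordmke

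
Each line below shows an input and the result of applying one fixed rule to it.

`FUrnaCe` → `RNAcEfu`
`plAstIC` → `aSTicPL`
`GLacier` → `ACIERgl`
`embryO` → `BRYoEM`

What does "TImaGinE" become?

MAgINeti

The pattern: flip the case of every letter, then move the first 2 characters to the end (rotate left by 2).
Applying that to "TImaGinE" gives "MAgINeti".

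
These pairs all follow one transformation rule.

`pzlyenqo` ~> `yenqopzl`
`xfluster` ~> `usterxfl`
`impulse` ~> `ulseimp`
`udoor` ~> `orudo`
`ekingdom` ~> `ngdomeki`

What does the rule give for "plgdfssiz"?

What's happening: move the first 3 characters to the end (rotate left by 3).
For "plgdfssiz" the result is "dfssizplg".

dfssizplg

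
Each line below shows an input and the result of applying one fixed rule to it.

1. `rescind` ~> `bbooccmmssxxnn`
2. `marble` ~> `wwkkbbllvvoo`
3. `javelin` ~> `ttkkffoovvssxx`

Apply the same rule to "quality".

aaeekkvvssddii

In each case the input is transformed by: shift every letter 10 places forward in the alphabet (wrapping around), then double every character.
Starting from "quality": after the first operation, "aekvsdi"; after the second, "aaeekkvvssddii".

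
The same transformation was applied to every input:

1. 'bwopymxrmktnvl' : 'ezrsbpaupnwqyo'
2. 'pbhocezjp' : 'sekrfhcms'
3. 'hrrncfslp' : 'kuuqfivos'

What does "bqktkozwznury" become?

In each case the input is transformed by: shift every letter 3 places forward in the alphabet (wrapping around).
Applying that to "bqktkozwznury" gives "etnwnrczcqxub".

etnwnrczcqxub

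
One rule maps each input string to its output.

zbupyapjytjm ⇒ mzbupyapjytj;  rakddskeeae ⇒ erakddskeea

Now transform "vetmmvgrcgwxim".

The rule is to move the last character to the front.
So "vetmmvgrcgwxim" becomes "mvetmmvgrcgwxi".

mvetmmvgrcgwxi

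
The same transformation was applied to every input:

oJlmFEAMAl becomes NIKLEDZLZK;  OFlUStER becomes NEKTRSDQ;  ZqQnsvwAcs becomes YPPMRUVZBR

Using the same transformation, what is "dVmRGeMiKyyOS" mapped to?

CULQFDLHJXXNR

Rule — shift every letter 1 place backward in the alphabet (wrapping around), then convert every letter to uppercase.
"dVmRGeMiKyyOS" → "cUlQFdLhJxxNR" → "CULQFDLHJXXNR".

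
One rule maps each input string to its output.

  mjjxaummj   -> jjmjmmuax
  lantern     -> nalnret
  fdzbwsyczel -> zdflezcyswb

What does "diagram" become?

aidmarg

The transformation: move the first 3 characters to the end (rotate left by 3), then reverse the string.
On "diagram": the first step gives "gramdia", and the second then gives "aidmarg".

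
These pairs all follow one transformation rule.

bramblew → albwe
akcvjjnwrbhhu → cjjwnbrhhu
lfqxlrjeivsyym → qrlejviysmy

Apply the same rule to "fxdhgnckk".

What's happening: swap each adjacent pair of characters (1↔2, 3↔4, ...), then delete the first 3 characters.
On "fxdhgnckk": the first step gives "xfhdngkck", and the second then gives "dngkck".

dngkck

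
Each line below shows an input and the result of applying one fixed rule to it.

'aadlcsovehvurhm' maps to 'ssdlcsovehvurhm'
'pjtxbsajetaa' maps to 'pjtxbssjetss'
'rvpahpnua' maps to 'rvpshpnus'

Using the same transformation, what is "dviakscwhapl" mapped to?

dviskscwhspl

What's happening: replace every "a" with "s".
"dviakscwhapl" → "dviskscwhspl".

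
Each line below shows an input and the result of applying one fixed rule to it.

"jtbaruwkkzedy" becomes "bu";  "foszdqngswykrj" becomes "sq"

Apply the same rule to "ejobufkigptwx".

In each case the input is transformed by: keep one character in every 3, starting at position 3 (positions 3rd, 6th, 9th, ...), then keep only the first 2 characters.
Applying that to "ejobufkigptwx" gives "of".

of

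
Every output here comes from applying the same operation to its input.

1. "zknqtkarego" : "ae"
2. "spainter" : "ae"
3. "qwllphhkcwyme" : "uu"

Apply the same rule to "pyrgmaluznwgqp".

Rule — shift every letter 13 places forward in the alphabet (wrapping around) — i.e. ROT13, then keep only the vowels.
"pyrgmaluznwgqp" → "cletznyhmajtdc" → "ea".

ea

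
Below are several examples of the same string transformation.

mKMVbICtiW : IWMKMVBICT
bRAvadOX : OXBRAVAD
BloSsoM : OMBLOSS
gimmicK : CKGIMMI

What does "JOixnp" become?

NPJOIX

What's happening: move the last 2 characters to the front (rotate right by 2), then convert every letter to uppercase.
Doing the same to "JOixnp": "NPJOIX".
(Check on "bRAvadOX": → "OXbRAvad" → "OXBRAVAD" ✓)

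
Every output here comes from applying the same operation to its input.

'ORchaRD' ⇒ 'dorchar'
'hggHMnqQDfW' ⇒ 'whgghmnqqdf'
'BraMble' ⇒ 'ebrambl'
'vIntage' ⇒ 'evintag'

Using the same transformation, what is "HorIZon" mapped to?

The transformation: move the last character to the front, then convert every letter to lowercase.
So "HorIZon" becomes "nhorizo".

nhorizo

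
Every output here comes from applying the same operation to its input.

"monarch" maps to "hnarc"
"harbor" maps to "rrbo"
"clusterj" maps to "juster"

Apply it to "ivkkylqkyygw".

wkkylqkyyg

Each output is the input with this applied: delete the first 2 characters, then move the last character to the front.
Applying both steps to "ivkkylqkyygw": "kkylqkyygw", then "wkkylqkyyg".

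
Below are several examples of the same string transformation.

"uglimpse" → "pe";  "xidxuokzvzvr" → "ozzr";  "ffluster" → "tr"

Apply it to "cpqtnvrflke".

The transformation: keep every other character starting from the second (positions 2nd, 4th, 6th, ...), then delete the first 2 characters.
On "cpqtnvrflke": the first step gives "ptvfk", and the second then gives "vfk".
(Check on "ffluster": → "futr" → "tr" ✓)

vfk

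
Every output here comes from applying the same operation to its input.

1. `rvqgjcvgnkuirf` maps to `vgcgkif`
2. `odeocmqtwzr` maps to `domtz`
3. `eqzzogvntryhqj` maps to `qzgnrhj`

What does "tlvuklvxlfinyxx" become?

lulxfnx

Each output is the input with this applied: keep every other character starting from the second (positions 2nd, 4th, 6th, ...).
For "tlvuklvxlfinyxx" the result is "lulxfnx".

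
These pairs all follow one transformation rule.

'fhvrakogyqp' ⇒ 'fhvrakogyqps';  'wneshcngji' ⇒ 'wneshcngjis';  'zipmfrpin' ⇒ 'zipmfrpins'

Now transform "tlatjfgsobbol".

Rule — append "s".
Doing the same to "tlatjfgsobbol": "tlatjfgsobbols".

tlatjfgsobbols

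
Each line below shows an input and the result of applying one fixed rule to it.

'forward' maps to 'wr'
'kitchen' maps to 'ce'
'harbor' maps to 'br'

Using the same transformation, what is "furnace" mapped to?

nc

In each case the input is transformed by: keep every other character starting from the second (positions 2nd, 4th, 6th, ...), then delete the first character.
On "furnace": the first step gives "unc", and the second then gives "nc".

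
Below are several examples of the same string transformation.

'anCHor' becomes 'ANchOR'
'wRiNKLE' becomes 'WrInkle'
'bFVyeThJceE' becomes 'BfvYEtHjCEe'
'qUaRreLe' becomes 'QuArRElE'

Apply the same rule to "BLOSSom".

The rule is to flip the case of every letter.
So "BLOSSom" becomes "blossOM".

blossOM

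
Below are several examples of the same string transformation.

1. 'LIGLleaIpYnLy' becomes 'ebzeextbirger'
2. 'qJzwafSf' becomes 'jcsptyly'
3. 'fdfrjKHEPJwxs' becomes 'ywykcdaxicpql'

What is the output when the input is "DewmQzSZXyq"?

wxpfjslsqrj

The rule is to shift every letter 7 places backward in the alphabet (wrapping around), then convert every letter to lowercase.
Starting from "DewmQzSZXyq": after the first operation, "WxpfJsLSQrj"; after the second, "wxpfjslsqrj".
(Check on "qJzwafSf": → "jCsptyLy" → "jcsptyly" ✓)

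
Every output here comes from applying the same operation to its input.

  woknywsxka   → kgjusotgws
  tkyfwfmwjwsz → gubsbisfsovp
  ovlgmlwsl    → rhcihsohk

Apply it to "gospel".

kolahc

The rule is to shift every letter 4 places backward in the alphabet (wrapping around), then move the first character to the end.
So "gospel" becomes "kolahc".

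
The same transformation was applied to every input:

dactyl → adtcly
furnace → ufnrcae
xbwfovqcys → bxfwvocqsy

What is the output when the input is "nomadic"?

In each case the input is transformed by: swap each adjacent pair of characters (1↔2, 3↔4, ...).
So "nomadic" becomes "onamidc".

onamidc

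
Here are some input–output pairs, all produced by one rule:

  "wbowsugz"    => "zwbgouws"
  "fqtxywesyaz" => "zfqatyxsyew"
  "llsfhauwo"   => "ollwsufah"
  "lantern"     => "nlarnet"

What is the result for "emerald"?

demlear

The transformation: swap the first and last characters, then take characters alternately from the front and the back (1st, last, 2nd, 2nd-last, ...).
On "emerald": the first step gives "dmerale", and the second then gives "demlear".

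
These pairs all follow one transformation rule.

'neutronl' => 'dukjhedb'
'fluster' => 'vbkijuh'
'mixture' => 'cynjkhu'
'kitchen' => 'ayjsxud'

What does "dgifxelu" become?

In each case the input is transformed by: shift every letter 10 places backward in the alphabet (wrapping around).
"dgifxelu" → "twyvnubk".

twyvnubk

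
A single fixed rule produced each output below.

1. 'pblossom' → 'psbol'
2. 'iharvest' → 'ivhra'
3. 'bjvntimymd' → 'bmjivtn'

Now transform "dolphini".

The transformation: delete the last 3 characters, then take characters alternately from the front and the back (1st, last, 2nd, 2nd-last, ...).
For "dolphini", step one produces "dolph"; step two turns that into "dhopl".
(Check on "bjvntimymd": → "bjvntim" → "bmjivtn" ✓)

dhopl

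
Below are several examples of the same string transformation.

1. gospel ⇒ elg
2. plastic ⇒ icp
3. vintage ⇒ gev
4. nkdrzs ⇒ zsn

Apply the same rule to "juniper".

erj

Each output is the input with this applied: move the first character to the end, then keep only the last 3 characters.
For "juniper", step one produces "uniperj"; step two turns that into "erj".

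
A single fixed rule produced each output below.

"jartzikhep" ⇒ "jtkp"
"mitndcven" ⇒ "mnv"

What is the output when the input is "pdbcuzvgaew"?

The transformation: keep one character in every 3, starting at position 1 (positions 1st, 4th, 7th, ...).
So "pdbcuzvgaew" becomes "pcve".

pcve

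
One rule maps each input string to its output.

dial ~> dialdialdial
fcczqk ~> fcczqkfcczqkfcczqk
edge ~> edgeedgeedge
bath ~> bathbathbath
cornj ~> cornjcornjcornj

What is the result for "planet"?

planetplanetplanet

Looking at the pairs, the operation is to write the whole string 3 times in a row.
Doing the same to "planet": "planetplanetplanet".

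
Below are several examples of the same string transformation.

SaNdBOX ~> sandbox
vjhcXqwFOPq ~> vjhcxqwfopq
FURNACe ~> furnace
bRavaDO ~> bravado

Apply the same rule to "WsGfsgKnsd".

Rule — convert every letter to lowercase.
"WsGfsgKnsd" → "wsgfsgknsd".

wsgfsgknsd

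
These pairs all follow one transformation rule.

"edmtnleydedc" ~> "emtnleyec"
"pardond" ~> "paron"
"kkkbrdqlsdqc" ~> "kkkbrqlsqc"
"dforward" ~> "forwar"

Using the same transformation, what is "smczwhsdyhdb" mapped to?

smczwhsyhb

In each case the input is transformed by: remove every "d".
So "smczwhsdyhdb" becomes "smczwhsyhb".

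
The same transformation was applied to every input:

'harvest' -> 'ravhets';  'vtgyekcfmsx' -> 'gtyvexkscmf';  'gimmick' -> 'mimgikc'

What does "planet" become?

alnpet

The pattern: move the first 2 characters to the end (rotate left by 2), then take characters alternately from the front and the back (1st, last, 2nd, 2nd-last, ...).
For "planet", step one produces "anetpl"; step two turns that into "alnpet".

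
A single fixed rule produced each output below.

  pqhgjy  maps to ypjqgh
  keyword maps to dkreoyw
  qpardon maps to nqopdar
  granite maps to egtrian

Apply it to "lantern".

nlraent

The rule is to take characters alternately from the front and the back (1st, last, 2nd, 2nd-last, ...), then swap each adjacent pair of characters (1↔2, 3↔4, ...).
Working it through for "lantern": intermediate "lnarnet", final "nlraent".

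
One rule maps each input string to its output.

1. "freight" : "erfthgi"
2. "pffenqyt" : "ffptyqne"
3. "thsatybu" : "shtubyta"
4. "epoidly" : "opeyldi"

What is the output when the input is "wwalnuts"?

Each output is the input with this applied: move the first 3 characters to the end (rotate left by 3), then reverse the string.
For "wwalnuts" the result is "awwstunl".

awwstunl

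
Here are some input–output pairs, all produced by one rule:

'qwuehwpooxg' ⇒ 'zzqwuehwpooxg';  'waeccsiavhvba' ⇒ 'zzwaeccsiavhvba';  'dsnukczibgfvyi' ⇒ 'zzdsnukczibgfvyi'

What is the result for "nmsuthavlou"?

The pattern: prepend "zz".
On "nmsuthavlou" that produces "zznmsuthavlou".

zznmsuthavlou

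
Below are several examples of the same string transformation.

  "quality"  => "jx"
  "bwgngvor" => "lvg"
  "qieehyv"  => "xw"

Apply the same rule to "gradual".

gj

The rule is to keep one character in every 3, starting at position 2 (positions 2nd, 5th, 8th, ...), then shift every letter 11 places backward in the alphabet (wrapping around).
Applying both steps to "gradual": "ru", then "gj".
(Check on "bwgngvor": → "wgr" → "lvg" ✓)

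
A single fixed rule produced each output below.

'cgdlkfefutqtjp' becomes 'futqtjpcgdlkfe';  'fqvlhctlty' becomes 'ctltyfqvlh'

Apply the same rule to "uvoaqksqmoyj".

sqmoyjuvoaqk

What's happening: swap the front and back halves of the string.
Applying that to "uvoaqksqmoyj" gives "sqmoyjuvoaqk".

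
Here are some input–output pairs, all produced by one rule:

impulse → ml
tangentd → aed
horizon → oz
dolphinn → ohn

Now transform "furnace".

ua

In each case the input is transformed by: keep one character in every 3, starting at position 2 (positions 2nd, 5th, 8th, ...).
On "furnace" that produces "ua".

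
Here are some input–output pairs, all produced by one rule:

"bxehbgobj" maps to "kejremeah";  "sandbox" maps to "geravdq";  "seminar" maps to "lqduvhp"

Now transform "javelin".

holqmdy

The rule is to shift every letter 3 places forward in the alphabet (wrapping around), then move the first 3 characters to the end (rotate left by 3).
Doing the same to "javelin": "holqmdy".
(Check on "seminar": → "vhplqdu" → "lqduvhp" ✓)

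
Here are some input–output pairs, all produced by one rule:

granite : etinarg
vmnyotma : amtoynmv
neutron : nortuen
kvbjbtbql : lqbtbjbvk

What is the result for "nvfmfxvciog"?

The transformation: reverse the string.
On "nvfmfxvciog" that produces "goicvxfmfvn".

goicvxfmfvn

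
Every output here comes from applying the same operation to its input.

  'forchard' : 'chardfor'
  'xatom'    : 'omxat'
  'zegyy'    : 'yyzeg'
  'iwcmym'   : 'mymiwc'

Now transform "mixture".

turemix

Rule — move the first 3 characters to the end (rotate left by 3).
Applying that to "mixture" gives "turemix".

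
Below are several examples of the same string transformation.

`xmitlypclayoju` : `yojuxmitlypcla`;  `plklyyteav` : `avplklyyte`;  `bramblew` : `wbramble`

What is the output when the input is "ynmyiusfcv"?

In each case the input is transformed by: swap the front and back halves of the string, then move the first 3 characters to the end (rotate left by 3).
For "ynmyiusfcv", step one produces "usfcvynmyi"; step two turns that into "cvynmyiusf".

cvynmyiusf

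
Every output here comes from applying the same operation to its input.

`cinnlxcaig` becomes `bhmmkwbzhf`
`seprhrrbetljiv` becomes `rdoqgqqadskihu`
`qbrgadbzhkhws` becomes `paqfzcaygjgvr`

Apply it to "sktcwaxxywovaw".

Looking at the pairs, the operation is to shift every letter 1 place backward in the alphabet (wrapping around).
So "sktcwaxxywovaw" becomes "rjsbvzwwxvnuzv".

rjsbvzwwxvnuzv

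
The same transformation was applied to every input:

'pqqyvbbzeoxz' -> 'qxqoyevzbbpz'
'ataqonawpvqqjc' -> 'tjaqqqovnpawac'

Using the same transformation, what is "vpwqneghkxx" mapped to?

pxwkqhngevx

In each case the input is transformed by: take characters alternately from the front and the back (1st, last, 2nd, 2nd-last, ...), then move the first 2 characters to the end (rotate left by 2).
Working it through for "vpwqneghkxx": intermediate "vxpxwkqhnge", final "pxwkqhngevx".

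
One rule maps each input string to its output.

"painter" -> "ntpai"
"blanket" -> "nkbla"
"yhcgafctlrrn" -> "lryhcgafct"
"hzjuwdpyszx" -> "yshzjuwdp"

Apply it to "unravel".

avunr

Rule — delete the last 2 characters, then move the last 2 characters to the front (rotate right by 2).
Starting from "unravel": after the first operation, "unrav"; after the second, "avunr".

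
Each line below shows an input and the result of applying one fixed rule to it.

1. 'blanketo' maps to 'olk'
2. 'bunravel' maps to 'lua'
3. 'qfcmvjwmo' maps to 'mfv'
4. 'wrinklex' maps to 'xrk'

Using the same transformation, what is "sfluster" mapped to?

rfs

Each output is the input with this applied: keep one character in every 3, starting at position 2 (positions 2nd, 5th, 8th, ...), then move the last character to the front.
"sfluster" → "fsr" → "rfs".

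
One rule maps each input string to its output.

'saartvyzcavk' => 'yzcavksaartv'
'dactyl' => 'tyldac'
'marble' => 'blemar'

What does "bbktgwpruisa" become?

Rule — swap the front and back halves of the string.
"bbktgwpruisa" → "pruisabbktgw".

pruisabbktgw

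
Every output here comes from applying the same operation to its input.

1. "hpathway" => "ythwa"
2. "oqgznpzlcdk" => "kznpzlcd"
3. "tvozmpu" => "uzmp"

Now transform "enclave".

elav

Rule — delete the first 3 characters, then move the last character to the front.
"enclave" → "elav".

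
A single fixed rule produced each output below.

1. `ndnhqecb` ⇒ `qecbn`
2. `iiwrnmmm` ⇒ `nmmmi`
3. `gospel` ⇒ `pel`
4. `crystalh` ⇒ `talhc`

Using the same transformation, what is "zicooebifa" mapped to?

ebifazi

Rule — swap the front and back halves of the string, then delete the last 3 characters.
On "zicooebifa": the first step gives "ebifazicoo", and the second then gives "ebifazi".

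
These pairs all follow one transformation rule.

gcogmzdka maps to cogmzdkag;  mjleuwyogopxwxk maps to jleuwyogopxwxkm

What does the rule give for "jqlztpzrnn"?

Looking at the pairs, the operation is to move the first character to the end.
So "jqlztpzrnn" becomes "qlztpzrnnj".

qlztpzrnnj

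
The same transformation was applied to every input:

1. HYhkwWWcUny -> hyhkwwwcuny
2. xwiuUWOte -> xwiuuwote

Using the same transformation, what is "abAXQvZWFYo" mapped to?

What's happening: convert every letter to lowercase.
Applying that to "abAXQvZWFYo" gives "abaxqvzwfyo".

abaxqvzwfyo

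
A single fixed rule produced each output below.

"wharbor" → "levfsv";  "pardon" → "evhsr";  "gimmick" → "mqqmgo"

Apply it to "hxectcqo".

In each case the input is transformed by: shift every letter 4 places forward in the alphabet (wrapping around), then delete the first character.
For "hxectcqo", step one produces "lbigxgus"; step two turns that into "bigxgus".

bigxgus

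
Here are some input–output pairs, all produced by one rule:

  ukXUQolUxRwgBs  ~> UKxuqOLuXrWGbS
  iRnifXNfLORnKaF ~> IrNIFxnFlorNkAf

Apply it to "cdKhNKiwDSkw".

CDkHnkIWdsKW

Each output is the input with this applied: flip the case of every letter.
So "cdKhNKiwDSkw" becomes "CDkHnkIWdsKW".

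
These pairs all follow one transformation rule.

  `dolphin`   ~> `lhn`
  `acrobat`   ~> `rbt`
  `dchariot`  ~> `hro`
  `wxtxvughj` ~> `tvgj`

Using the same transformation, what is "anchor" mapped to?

The rule is to delete the first character, then keep every other character starting from the second (positions 2nd, 4th, 6th, ...).
Applying both steps to "anchor": "nchor", then "co".

co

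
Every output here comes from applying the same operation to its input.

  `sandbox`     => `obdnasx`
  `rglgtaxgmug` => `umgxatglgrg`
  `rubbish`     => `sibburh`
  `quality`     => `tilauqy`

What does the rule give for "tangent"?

The transformation: reverse the string, then move the first character to the end.
For "tangent", step one produces "tnegnat"; step two turns that into "negnatt".

negnatt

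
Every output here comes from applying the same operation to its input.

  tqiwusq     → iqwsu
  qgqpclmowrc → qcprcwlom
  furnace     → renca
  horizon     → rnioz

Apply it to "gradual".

The transformation: delete the first 2 characters, then take characters alternately from the front and the back (1st, last, 2nd, 2nd-last, ...).
"gradual" → "adual" → "aldau".

aldau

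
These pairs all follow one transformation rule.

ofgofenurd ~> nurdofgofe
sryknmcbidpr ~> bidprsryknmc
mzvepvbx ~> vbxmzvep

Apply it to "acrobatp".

The rule is to swap the front and back halves of the string, then move the first character to the end.
So "acrobatp" becomes "atpacrob".

atpacrob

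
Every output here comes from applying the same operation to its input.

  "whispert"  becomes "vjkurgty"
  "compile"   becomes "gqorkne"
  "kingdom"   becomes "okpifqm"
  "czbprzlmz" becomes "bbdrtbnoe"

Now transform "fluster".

The rule is to shift every letter 2 places forward in the alphabet (wrapping around), then swap the first and last characters.
For "fluster", step one produces "hnwuvgt"; step two turns that into "tnwuvgh".

tnwuvgh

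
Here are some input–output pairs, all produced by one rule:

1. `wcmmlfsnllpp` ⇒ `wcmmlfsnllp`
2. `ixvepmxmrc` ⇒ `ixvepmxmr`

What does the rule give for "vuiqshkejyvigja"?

In each case the input is transformed by: delete the last character.
So "vuiqshkejyvigja" becomes "vuiqshkejyvigj".

vuiqshkejyvigj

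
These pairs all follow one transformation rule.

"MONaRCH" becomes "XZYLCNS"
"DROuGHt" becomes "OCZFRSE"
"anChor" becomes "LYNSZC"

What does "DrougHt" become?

OCZFRSE

In each case the input is transformed by: shift every letter 11 places forward in the alphabet (wrapping around), then convert every letter to uppercase.
Applying both steps to "DrougHt": "OczfrSe", then "OCZFRSE".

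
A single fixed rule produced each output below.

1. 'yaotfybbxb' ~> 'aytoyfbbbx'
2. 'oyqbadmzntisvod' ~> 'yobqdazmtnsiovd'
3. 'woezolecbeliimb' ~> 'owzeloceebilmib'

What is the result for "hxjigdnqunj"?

The rule is to swap each adjacent pair of characters (1↔2, 3↔4, ...).
So "hxjigdnqunj" becomes "xhijdgqnnuj".

xhijdgqnnuj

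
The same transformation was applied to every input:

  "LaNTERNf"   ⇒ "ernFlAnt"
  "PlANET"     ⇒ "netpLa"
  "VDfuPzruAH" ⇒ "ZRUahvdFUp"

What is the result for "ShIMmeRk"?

MErKsHim

What's happening: flip the case of every letter, then swap the front and back halves of the string.
For "ShIMmeRk", step one produces "sHimMErK"; step two turns that into "MErKsHim".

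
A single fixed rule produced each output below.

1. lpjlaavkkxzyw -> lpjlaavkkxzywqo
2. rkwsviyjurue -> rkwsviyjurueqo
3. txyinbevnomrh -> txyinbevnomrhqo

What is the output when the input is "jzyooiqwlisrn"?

jzyooiqwlisrnqo

The pattern: append "qo".
Doing the same to "jzyooiqwlisrn": "jzyooiqwlisrnqo".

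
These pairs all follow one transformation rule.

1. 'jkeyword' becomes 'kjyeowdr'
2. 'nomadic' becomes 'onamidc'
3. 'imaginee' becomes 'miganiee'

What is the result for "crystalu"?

In each case the input is transformed by: swap each adjacent pair of characters (1↔2, 3↔4, ...).
"crystalu" → "rcsyatul".

rcsyatul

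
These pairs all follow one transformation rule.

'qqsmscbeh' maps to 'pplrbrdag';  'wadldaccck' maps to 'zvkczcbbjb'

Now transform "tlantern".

ksmzdsmq

Looking at the pairs, the operation is to swap each adjacent pair of characters (1↔2, 3↔4, ...), then shift every letter 1 place backward in the alphabet (wrapping around).
Applying that to "tlantern" gives "ksmzdsmq".
(Check on "qqsmscbeh": → "qqmscsebh" → "pplrbrdag" ✓)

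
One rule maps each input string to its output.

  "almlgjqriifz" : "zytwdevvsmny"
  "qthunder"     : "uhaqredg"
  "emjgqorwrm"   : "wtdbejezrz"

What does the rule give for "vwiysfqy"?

vlfsdlij

In each case the input is transformed by: shift every letter 13 places forward in the alphabet (wrapping around) — i.e. ROT13, then move the first 2 characters to the end (rotate left by 2).
Working it through for "vwiysfqy": intermediate "ijvlfsdl", final "vlfsdlij".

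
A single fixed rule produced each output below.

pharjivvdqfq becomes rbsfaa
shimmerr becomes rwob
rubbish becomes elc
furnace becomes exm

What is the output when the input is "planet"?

The rule is to keep every other character starting from the second (positions 2nd, 4th, 6th, ...), then shift every letter 10 places forward in the alphabet (wrapping around).
Applying both steps to "planet": "lnt", then "vxd".

vxd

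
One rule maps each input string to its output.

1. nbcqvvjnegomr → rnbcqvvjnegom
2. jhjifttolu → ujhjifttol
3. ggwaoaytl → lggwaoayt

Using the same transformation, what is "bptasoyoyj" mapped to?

Each output is the input with this applied: move the last character to the front.
On "bptasoyoyj" that produces "jbptasoyoy".

jbptasoyoy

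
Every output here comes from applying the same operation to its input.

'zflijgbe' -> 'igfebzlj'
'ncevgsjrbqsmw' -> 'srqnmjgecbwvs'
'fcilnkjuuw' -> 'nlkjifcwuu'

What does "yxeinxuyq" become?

The transformation: sort the characters into reverse alphabetical order, then move the first 3 characters to the end (rotate left by 3).
Doing the same to "yxeinxuyq": "xuqnieyyx".

xuqnieyyx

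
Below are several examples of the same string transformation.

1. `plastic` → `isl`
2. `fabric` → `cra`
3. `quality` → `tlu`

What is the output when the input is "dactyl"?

Rule — keep every other character starting from the second (positions 2nd, 4th, 6th, ...), then reverse the string.
Doing the same to "dactyl": "lta".

lta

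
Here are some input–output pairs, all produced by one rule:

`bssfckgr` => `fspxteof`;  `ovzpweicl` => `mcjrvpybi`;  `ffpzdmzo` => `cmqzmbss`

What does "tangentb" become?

In each case the input is transformed by: shift every letter 13 places forward in the alphabet (wrapping around) — i.e. ROT13, then move the first 2 characters to the end (rotate left by 2).
On "tangentb": the first step gives "gnatrago", and the second then gives "atragogn".
(Check on "bssfckgr": → "offspxte" → "fspxteof" ✓)

atragogn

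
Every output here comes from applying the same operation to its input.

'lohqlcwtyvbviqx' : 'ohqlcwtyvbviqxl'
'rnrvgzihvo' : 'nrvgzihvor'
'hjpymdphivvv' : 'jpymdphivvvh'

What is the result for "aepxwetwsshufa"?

epxwetwsshufaa

The pattern: move the first character to the end.
On "aepxwetwsshufa" that produces "epxwetwsshufaa".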